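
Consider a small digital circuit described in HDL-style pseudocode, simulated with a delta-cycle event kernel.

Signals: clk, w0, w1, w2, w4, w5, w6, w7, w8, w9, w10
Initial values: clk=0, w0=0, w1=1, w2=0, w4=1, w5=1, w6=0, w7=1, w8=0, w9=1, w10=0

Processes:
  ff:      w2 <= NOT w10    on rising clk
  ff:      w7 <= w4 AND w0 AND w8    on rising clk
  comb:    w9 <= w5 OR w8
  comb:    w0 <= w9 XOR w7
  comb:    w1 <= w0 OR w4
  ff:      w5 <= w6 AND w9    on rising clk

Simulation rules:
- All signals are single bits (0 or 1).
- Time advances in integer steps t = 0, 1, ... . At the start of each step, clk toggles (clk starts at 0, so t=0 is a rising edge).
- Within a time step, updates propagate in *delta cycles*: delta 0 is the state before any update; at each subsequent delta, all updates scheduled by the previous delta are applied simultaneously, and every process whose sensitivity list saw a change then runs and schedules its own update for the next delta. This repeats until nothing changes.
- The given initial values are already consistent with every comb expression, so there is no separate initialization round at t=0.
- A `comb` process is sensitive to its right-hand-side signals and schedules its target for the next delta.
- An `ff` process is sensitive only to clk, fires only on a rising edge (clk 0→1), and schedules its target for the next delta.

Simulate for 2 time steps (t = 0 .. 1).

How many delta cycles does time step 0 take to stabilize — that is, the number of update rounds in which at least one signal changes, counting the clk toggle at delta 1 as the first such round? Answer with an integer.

t0.Δ0 w6=0 w8=0 w9=1 clk=0 w1=1 w10=0 w0=0 w5=1 w2=0 w4=1 w7=1
t0.Δ1 w6=0 w8=0 w9=1 clk=1 w1=1 w10=0 w0=0 w5=1 w2=0 w4=1 w7=1
t0.Δ2 w6=0 w8=0 w9=1 clk=1 w1=1 w10=0 w0=0 w5=0 w2=1 w4=1 w7=0
t0.Δ3 w6=0 w8=0 w9=0 clk=1 w1=1 w10=0 w0=1 w5=0 w2=1 w4=1 w7=0
t0.Δ4 w6=0 w8=0 w9=0 clk=1 w1=1 w10=0 w0=0 w5=0 w2=1 w4=1 w7=0
t1.Δ0 w6=0 w8=0 w9=0 clk=1 w1=1 w10=0 w0=0 w5=0 w2=1 w4=1 w7=0
t1.Δ1 w6=0 w8=0 w9=0 clk=0 w1=1 w10=0 w0=0 w5=0 w2=1 w4=1 w7=0

4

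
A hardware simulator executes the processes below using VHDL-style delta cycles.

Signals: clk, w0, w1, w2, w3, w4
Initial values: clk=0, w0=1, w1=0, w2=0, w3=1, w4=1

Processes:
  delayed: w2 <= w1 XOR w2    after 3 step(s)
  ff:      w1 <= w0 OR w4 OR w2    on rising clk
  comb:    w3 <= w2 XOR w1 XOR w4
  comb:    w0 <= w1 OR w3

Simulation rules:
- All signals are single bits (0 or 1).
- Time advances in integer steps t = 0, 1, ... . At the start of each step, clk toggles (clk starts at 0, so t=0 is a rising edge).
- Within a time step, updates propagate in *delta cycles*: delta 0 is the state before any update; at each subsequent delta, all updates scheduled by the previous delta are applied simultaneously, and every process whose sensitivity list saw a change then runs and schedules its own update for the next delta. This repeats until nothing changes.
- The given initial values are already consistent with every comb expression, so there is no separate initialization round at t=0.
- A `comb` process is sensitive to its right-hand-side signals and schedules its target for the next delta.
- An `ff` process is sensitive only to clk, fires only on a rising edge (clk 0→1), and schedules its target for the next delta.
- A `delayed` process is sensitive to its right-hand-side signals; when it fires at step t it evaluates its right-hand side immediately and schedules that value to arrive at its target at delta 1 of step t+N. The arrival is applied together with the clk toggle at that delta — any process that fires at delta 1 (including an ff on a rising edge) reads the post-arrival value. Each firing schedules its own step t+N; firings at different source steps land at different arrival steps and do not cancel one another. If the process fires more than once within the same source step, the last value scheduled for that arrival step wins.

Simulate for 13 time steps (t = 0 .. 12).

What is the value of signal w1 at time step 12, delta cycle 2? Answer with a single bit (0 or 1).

[bits: w4,w2,w0,w1,w3,clk]
t=0: Δ0=101010 Δ1=101011 Δ2=101111 Δ3=101101 | 3Δ
t=1: Δ0=101101 Δ1=101100 | 1Δ
t=2: Δ0=101100 Δ1=101101 | 1Δ
t=3: Δ0=101101 Δ1=111100 Δ2=111110 | 2Δ
t=4: Δ0=111110 Δ1=111111 | 1Δ
t=5: Δ0=111111 Δ1=111110 | 1Δ
t=6: Δ0=111110 Δ1=101111 Δ2=101101 | 2Δ
t=7: Δ0=101101 Δ1=101100 | 1Δ
t=8: Δ0=101100 Δ1=101101 | 1Δ
t=9: Δ0=101101 Δ1=111100 Δ2=111110 | 2Δ
t=10: Δ0=111110 Δ1=111111 | 1Δ
t=11: Δ0=111111 Δ1=111110 | 1Δ
t=12: Δ0=111110 Δ1=101111 Δ2=101101 | 2Δ

1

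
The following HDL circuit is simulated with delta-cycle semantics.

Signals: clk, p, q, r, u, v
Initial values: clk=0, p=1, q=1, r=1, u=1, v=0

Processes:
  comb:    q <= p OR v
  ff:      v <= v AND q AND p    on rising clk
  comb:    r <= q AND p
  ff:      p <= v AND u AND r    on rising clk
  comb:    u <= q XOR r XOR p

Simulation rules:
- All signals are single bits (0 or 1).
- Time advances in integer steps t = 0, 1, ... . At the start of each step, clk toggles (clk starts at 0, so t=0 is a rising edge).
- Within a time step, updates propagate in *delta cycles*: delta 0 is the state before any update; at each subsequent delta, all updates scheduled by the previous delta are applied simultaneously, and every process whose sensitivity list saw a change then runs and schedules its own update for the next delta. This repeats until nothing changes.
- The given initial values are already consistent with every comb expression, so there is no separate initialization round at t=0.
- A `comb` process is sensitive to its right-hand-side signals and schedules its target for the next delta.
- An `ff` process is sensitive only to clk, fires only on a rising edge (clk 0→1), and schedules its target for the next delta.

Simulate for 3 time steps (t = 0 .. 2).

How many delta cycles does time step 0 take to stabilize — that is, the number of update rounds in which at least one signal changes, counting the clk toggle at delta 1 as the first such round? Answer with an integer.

3

[bits: clk,p,v,q,u,r]
t=0: Δ0=010111 Δ1=110111 Δ2=100111 Δ3=100000 | 3Δ
t=1: Δ0=100000 Δ1=000000 | 1Δ
t=2: Δ0=000000 Δ1=100000 | 1Δ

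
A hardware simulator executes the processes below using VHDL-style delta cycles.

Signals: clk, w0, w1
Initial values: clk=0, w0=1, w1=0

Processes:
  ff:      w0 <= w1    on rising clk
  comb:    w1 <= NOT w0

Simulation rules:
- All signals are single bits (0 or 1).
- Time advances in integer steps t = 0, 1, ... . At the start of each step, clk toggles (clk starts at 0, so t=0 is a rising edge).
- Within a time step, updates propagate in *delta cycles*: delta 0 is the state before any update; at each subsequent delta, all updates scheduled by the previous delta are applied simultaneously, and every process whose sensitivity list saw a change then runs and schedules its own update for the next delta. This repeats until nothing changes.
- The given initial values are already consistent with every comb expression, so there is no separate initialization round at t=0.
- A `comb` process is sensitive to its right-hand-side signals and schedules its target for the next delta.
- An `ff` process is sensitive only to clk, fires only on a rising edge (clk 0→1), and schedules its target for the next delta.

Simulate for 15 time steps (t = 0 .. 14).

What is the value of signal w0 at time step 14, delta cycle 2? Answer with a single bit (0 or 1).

1

t=0 Δ0: w1=0 clk=0 w0=1
  Δ1: clk:0→1
  Δ2: w0:1→0
  Δ3: w1:0→1
  (3Δ to stable)
t=1 Δ0: w1=1 clk=1 w0=0
  Δ1: clk:1→0
  (1Δ to stable)
t=2 Δ0: w1=1 clk=0 w0=0
  Δ1: clk:0→1
  Δ2: w0:0→1
  Δ3: w1:1→0
  (3Δ to stable)
t=3 Δ0: w1=0 clk=1 w0=1
  Δ1: clk:1→0
  (1Δ to stable)
t=4 Δ0: w1=0 clk=0 w0=1
  Δ1: clk:0→1
  Δ2: w0:1→0
  Δ3: w1:0→1
  (3Δ to stable)
t=5 Δ0: w1=1 clk=1 w0=0
  Δ1: clk:1→0
  (1Δ to stable)
t=6 Δ0: w1=1 clk=0 w0=0
  Δ1: clk:0→1
  Δ2: w0:0→1
  Δ3: w1:1→0
  (3Δ to stable)
t=7 Δ0: w1=0 clk=1 w0=1
  Δ1: clk:1→0
  (1Δ to stable)
t=8 Δ0: w1=0 clk=0 w0=1
  Δ1: clk:0→1
  Δ2: w0:1→0
  Δ3: w1:0→1
  (3Δ to stable)
t=9 Δ0: w1=1 clk=1 w0=0
  Δ1: clk:1→0
  (1Δ to stable)
t=10 Δ0: w1=1 clk=0 w0=0
  Δ1: clk:0→1
  Δ2: w0:0→1
  Δ3: w1:1→0
  (3Δ to stable)
t=11 Δ0: w1=0 clk=1 w0=1
  Δ1: clk:1→0
  (1Δ to stable)
t=12 Δ0: w1=0 clk=0 w0=1
  Δ1: clk:0→1
  Δ2: w0:1→0
  Δ3: w1:0→1
  (3Δ to stable)
t=13 Δ0: w1=1 clk=1 w0=0
  Δ1: clk:1→0
  (1Δ to stable)
t=14 Δ0: w1=1 clk=0 w0=0
  Δ1: clk:0→1
  Δ2: w0:0→1
  Δ3: w1:1→0
  (3Δ to stable)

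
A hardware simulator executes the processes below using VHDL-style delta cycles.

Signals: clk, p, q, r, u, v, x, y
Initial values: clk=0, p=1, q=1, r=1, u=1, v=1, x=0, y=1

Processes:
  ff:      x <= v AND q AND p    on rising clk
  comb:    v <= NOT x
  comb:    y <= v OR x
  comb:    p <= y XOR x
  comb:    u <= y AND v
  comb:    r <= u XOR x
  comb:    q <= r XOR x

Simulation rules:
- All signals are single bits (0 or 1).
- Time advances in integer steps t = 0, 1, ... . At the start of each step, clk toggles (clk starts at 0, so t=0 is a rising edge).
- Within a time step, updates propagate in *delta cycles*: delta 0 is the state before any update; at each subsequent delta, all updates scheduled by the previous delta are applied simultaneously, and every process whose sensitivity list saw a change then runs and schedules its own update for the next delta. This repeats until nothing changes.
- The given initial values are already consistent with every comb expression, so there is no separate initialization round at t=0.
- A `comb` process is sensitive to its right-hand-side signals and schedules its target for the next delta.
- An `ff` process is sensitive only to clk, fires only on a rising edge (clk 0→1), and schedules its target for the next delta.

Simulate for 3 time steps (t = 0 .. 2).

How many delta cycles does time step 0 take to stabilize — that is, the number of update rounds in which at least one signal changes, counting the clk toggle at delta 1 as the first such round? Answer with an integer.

t0.Δ0 r=1 y=1 p=1 u=1 clk=0 v=1 x=0 q=1
t0.Δ1 r=1 y=1 p=1 u=1 clk=1 v=1 x=0 q=1
t0.Δ2 r=1 y=1 p=1 u=1 clk=1 v=1 x=1 q=1
t0.Δ3 r=0 y=1 p=0 u=1 clk=1 v=0 x=1 q=0
t0.Δ4 r=0 y=1 p=0 u=0 clk=1 v=0 x=1 q=1
t0.Δ5 r=1 y=1 p=0 u=0 clk=1 v=0 x=1 q=1
t0.Δ6 r=1 y=1 p=0 u=0 clk=1 v=0 x=1 q=0
t1.Δ0 r=1 y=1 p=0 u=0 clk=1 v=0 x=1 q=0
t1.Δ1 r=1 y=1 p=0 u=0 clk=0 v=0 x=1 q=0
t2.Δ0 r=1 y=1 p=0 u=0 clk=0 v=0 x=1 q=0
t2.Δ1 r=1 y=1 p=0 u=0 clk=1 v=0 x=1 q=0
t2.Δ2 r=1 y=1 p=0 u=0 clk=1 v=0 x=0 q=0
t2.Δ3 r=0 y=0 p=1 u=0 clk=1 v=1 x=0 q=1
t2.Δ4 r=0 y=1 p=0 u=0 clk=1 v=1 x=0 q=0
t2.Δ5 r=0 y=1 p=1 u=1 clk=1 v=1 x=0 q=0
t2.Δ6 r=1 y=1 p=1 u=1 clk=1 v=1 x=0 q=0
t2.Δ7 r=1 y=1 p=1 u=1 clk=1 v=1 x=0 q=1

6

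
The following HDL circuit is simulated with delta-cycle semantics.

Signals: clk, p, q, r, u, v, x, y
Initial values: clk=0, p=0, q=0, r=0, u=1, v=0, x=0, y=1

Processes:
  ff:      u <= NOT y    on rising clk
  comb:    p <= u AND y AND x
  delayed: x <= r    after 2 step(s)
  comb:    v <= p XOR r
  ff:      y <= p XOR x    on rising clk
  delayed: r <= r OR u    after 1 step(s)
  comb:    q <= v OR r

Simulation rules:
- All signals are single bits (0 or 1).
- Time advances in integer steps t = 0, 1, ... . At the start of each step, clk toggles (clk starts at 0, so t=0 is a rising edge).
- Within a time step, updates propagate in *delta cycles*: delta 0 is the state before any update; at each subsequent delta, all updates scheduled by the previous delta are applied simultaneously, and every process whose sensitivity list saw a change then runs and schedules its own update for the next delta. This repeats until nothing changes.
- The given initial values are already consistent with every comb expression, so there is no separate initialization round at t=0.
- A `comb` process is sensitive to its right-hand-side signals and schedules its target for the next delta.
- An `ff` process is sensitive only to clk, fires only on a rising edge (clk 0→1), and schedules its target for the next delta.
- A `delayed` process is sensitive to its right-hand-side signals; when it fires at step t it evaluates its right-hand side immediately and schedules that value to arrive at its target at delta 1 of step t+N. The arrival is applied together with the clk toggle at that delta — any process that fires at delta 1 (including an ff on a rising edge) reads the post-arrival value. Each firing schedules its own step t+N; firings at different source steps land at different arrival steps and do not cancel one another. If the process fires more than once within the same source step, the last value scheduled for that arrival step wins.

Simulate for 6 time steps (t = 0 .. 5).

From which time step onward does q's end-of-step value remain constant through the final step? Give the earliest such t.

[bits: r,q,clk,x,v,p,y,u]
t=0: Δ0=00000011 Δ1=00100011 Δ2=00100000 | 2Δ
t=1: Δ0=00100000 Δ1=00000000 | 1Δ
t=2: Δ0=00000000 Δ1=00100000 Δ2=00100001 | 2Δ
t=3: Δ0=00100001 Δ1=10000001 Δ2=11001001 | 2Δ
t=4: Δ0=11001001 Δ1=11101001 | 1Δ
t=5: Δ0=11101001 Δ1=11011001 | 1Δ

3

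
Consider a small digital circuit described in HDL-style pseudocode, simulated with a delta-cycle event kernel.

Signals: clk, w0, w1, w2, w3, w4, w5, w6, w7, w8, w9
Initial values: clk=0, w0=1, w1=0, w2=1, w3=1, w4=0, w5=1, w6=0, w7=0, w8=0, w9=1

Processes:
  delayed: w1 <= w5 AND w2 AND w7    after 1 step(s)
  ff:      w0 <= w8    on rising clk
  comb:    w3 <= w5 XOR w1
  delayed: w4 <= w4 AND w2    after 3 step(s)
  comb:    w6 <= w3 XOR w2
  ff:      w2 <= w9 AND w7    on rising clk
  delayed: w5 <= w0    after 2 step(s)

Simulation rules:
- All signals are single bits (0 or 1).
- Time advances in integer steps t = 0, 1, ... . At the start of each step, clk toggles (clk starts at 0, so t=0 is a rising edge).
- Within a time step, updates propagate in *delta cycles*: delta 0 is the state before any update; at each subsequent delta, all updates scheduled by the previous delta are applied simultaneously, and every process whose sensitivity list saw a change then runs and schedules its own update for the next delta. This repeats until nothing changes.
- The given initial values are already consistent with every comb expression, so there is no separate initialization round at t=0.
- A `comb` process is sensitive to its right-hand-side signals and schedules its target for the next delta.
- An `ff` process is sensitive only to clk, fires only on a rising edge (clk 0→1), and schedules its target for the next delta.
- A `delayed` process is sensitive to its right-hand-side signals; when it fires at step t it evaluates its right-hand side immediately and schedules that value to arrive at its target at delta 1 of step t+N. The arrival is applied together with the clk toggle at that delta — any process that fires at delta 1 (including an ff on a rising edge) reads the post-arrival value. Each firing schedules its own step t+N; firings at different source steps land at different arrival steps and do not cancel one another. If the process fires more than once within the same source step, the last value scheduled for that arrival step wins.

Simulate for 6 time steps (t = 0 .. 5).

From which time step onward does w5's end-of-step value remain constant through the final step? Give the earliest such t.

[bits: w8,clk,w9,w5,w2,w6,w0,w4,w7,w1,w3]
t=0: Δ0=00111010001 Δ1=01111010001 Δ2=01110000001 Δ3=01110100001 | 3Δ
t=1: Δ0=01110100001 Δ1=00110100001 | 1Δ
t=2: Δ0=00110100001 Δ1=01100100001 Δ2=01100100000 Δ3=01100000000 | 3Δ
t=3: Δ0=01100000000 Δ1=00100000000 | 1Δ
t=4: Δ0=00100000000 Δ1=01100000000 | 1Δ
t=5: Δ0=01100000000 Δ1=00100000000 | 1Δ

2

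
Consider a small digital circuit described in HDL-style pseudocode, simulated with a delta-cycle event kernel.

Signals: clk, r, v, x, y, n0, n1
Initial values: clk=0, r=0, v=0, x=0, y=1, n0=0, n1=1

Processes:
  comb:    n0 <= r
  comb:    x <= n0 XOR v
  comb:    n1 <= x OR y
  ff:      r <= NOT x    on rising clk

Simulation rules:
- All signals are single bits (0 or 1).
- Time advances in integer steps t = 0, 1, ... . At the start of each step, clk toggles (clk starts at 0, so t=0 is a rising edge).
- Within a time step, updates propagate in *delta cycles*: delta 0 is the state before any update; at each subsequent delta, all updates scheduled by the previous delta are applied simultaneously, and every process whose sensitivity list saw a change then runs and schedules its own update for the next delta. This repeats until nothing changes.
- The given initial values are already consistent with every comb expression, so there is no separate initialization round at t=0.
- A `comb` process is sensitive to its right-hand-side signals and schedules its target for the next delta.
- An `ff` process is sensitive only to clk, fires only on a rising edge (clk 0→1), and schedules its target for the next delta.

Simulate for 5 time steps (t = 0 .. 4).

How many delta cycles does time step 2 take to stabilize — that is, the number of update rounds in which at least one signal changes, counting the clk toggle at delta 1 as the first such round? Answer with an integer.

4

t=0 Δ0: n0=0 n1=1 v=0 y=1 r=0 clk=0 x=0
  Δ1: clk:0→1
  Δ2: r:0→1
  Δ3: n0:0→1
  Δ4: x:0→1
  (4Δ to stable)
t=1 Δ0: n0=1 n1=1 v=0 y=1 r=1 clk=1 x=1
  Δ1: clk:1→0
  (1Δ to stable)
t=2 Δ0: n0=1 n1=1 v=0 y=1 r=1 clk=0 x=1
  Δ1: clk:0→1
  Δ2: r:1→0
  Δ3: n0:1→0
  Δ4: x:1→0
  (4Δ to stable)
t=3 Δ0: n0=0 n1=1 v=0 y=1 r=0 clk=1 x=0
  Δ1: clk:1→0
  (1Δ to stable)
t=4 Δ0: n0=0 n1=1 v=0 y=1 r=0 clk=0 x=0
  Δ1: clk:0→1
  Δ2: r:0→1
  Δ3: n0:0→1
  Δ4: x:0→1
  (4Δ to stable)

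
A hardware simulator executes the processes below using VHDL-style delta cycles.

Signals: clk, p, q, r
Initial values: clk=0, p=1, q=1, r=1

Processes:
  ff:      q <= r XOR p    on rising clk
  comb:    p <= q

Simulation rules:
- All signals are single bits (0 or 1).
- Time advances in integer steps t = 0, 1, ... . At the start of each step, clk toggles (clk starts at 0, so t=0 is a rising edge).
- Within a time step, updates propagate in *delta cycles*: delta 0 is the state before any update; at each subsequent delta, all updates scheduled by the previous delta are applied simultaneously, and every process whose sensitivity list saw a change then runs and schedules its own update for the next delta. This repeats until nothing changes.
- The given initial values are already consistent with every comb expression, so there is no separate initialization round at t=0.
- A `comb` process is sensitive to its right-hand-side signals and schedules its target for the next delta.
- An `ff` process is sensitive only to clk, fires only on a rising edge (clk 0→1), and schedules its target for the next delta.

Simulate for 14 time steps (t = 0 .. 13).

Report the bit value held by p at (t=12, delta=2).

1

t=0 Δ0: q=1 r=1 p=1 clk=0
  Δ1: clk:0→1
  Δ2: q:1→0
  Δ3: p:1→0
  (3Δ to stable)
t=1 Δ0: q=0 r=1 p=0 clk=1
  Δ1: clk:1→0
  (1Δ to stable)
t=2 Δ0: q=0 r=1 p=0 clk=0
  Δ1: clk:0→1
  Δ2: q:0→1
  Δ3: p:0→1
  (3Δ to stable)
t=3 Δ0: q=1 r=1 p=1 clk=1
  Δ1: clk:1→0
  (1Δ to stable)
t=4 Δ0: q=1 r=1 p=1 clk=0
  Δ1: clk:0→1
  Δ2: q:1→0
  Δ3: p:1→0
  (3Δ to stable)
t=5 Δ0: q=0 r=1 p=0 clk=1
  Δ1: clk:1→0
  (1Δ to stable)
t=6 Δ0: q=0 r=1 p=0 clk=0
  Δ1: clk:0→1
  Δ2: q:0→1
  Δ3: p:0→1
  (3Δ to stable)
t=7 Δ0: q=1 r=1 p=1 clk=1
  Δ1: clk:1→0
  (1Δ to stable)
t=8 Δ0: q=1 r=1 p=1 clk=0
  Δ1: clk:0→1
  Δ2: q:1→0
  Δ3: p:1→0
  (3Δ to stable)
t=9 Δ0: q=0 r=1 p=0 clk=1
  Δ1: clk:1→0
  (1Δ to stable)
t=10 Δ0: q=0 r=1 p=0 clk=0
  Δ1: clk:0→1
  Δ2: q:0→1
  Δ3: p:0→1
  (3Δ to stable)
t=11 Δ0: q=1 r=1 p=1 clk=1
  Δ1: clk:1→0
  (1Δ to stable)
t=12 Δ0: q=1 r=1 p=1 clk=0
  Δ1: clk:0→1
  Δ2: q:1→0
  Δ3: p:1→0
  (3Δ to stable)
t=13 Δ0: q=0 r=1 p=0 clk=1
  Δ1: clk:1→0
  (1Δ to stable)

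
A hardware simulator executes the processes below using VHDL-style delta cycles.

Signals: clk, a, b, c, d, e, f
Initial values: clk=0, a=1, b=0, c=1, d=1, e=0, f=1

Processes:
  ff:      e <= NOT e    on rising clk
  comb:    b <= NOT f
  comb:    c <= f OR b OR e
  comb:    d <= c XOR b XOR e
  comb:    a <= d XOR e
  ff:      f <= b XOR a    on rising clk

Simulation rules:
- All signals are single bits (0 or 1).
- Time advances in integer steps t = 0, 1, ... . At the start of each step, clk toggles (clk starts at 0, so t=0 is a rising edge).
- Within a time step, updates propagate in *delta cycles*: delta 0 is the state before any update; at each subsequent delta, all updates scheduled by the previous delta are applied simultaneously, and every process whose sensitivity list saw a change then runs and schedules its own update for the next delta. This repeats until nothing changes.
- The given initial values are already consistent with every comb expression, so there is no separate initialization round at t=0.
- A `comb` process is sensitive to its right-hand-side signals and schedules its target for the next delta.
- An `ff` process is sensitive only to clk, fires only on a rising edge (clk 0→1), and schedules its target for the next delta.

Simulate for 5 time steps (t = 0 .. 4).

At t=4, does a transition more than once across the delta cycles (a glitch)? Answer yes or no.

t0.Δ0 f=1 c=1 e=0 a=1 clk=0 d=1 b=0
t0.Δ1 f=1 c=1 e=0 a=1 clk=1 d=1 b=0
t0.Δ2 f=1 c=1 e=1 a=1 clk=1 d=1 b=0
t0.Δ3 f=1 c=1 e=1 a=0 clk=1 d=0 b=0
t0.Δ4 f=1 c=1 e=1 a=1 clk=1 d=0 b=0
t1.Δ0 f=1 c=1 e=1 a=1 clk=1 d=0 b=0
t1.Δ1 f=1 c=1 e=1 a=1 clk=0 d=0 b=0
t2.Δ0 f=1 c=1 e=1 a=1 clk=0 d=0 b=0
t2.Δ1 f=1 c=1 e=1 a=1 clk=1 d=0 b=0
t2.Δ2 f=1 c=1 e=0 a=1 clk=1 d=0 b=0
t2.Δ3 f=1 c=1 e=0 a=0 clk=1 d=1 b=0
t2.Δ4 f=1 c=1 e=0 a=1 clk=1 d=1 b=0
t3.Δ0 f=1 c=1 e=0 a=1 clk=1 d=1 b=0
t3.Δ1 f=1 c=1 e=0 a=1 clk=0 d=1 b=0
t4.Δ0 f=1 c=1 e=0 a=1 clk=0 d=1 b=0
t4.Δ1 f=1 c=1 e=0 a=1 clk=1 d=1 b=0
t4.Δ2 f=1 c=1 e=1 a=1 clk=1 d=1 b=0
t4.Δ3 f=1 c=1 e=1 a=0 clk=1 d=0 b=0
t4.Δ4 f=1 c=1 e=1 a=1 clk=1 d=0 b=0

yes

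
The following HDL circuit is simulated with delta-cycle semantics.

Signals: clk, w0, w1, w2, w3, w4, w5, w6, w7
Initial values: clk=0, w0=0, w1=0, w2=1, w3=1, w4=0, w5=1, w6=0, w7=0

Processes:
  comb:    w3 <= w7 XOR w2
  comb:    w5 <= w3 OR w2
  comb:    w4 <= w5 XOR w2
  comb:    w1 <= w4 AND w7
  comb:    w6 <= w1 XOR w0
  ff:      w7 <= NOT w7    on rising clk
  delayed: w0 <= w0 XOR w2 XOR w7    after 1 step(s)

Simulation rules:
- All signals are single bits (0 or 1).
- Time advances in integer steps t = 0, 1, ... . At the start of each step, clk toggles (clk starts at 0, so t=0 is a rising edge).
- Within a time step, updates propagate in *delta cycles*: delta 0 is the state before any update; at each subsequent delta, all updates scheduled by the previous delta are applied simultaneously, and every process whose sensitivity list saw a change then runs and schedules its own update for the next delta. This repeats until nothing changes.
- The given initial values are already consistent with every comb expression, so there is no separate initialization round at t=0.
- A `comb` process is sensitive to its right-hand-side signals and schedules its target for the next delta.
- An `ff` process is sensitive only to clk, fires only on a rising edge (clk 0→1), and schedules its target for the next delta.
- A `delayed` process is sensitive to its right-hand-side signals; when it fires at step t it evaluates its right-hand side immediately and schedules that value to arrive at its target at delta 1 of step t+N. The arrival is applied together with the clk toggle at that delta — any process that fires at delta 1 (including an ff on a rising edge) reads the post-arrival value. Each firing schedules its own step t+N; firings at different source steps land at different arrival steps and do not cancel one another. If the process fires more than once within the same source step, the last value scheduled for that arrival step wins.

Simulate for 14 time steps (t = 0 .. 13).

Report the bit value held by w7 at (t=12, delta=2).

[bits: w5,w2,w1,w0,clk,w4,w6,w3,w7]
t=0: Δ0=110000010 Δ1=110010010 Δ2=110010011 Δ3=110010001 | 3Δ
t=1: Δ0=110010001 Δ1=110000001 | 1Δ
t=2: Δ0=110000001 Δ1=110010001 Δ2=110010000 Δ3=110010010 | 3Δ
t=3: Δ0=110010010 Δ1=110100010 Δ2=110100110 | 2Δ
t=4: Δ0=110100110 Δ1=110010110 Δ2=110010011 Δ3=110010001 | 3Δ
t=5: Δ0=110010001 Δ1=110000001 | 1Δ
t=6: Δ0=110000001 Δ1=110010001 Δ2=110010000 Δ3=110010010 | 3Δ
t=7: Δ0=110010010 Δ1=110100010 Δ2=110100110 | 2Δ
t=8: Δ0=110100110 Δ1=110010110 Δ2=110010011 Δ3=110010001 | 3Δ
t=9: Δ0=110010001 Δ1=110000001 | 1Δ
t=10: Δ0=110000001 Δ1=110010001 Δ2=110010000 Δ3=110010010 | 3Δ
t=11: Δ0=110010010 Δ1=110100010 Δ2=110100110 | 2Δ
t=12: Δ0=110100110 Δ1=110010110 Δ2=110010011 Δ3=110010001 | 3Δ
t=13: Δ0=110010001 Δ1=110000001 | 1Δ

1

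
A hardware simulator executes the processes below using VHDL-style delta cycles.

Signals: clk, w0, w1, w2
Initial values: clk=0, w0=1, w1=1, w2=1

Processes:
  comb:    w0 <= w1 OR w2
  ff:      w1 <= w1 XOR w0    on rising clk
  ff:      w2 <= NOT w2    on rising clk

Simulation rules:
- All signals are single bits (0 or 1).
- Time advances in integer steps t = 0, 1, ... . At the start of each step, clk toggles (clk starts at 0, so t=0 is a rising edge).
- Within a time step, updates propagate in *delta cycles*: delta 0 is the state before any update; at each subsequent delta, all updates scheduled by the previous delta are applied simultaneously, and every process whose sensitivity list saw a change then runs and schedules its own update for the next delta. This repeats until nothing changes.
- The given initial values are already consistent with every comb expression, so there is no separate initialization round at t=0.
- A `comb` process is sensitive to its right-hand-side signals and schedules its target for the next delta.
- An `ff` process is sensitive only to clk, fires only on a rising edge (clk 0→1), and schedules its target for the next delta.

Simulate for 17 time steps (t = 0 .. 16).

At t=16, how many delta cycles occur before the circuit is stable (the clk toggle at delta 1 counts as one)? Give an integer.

t0.Δ0 w0=1 clk=0 w1=1 w2=1
t0.Δ1 w0=1 clk=1 w1=1 w2=1
t0.Δ2 w0=1 clk=1 w1=0 w2=0
t0.Δ3 w0=0 clk=1 w1=0 w2=0
t1.Δ0 w0=0 clk=1 w1=0 w2=0
t1.Δ1 w0=0 clk=0 w1=0 w2=0
t2.Δ0 w0=0 clk=0 w1=0 w2=0
t2.Δ1 w0=0 clk=1 w1=0 w2=0
t2.Δ2 w0=0 clk=1 w1=0 w2=1
t2.Δ3 w0=1 clk=1 w1=0 w2=1
t3.Δ0 w0=1 clk=1 w1=0 w2=1
t3.Δ1 w0=1 clk=0 w1=0 w2=1
t4.Δ0 w0=1 clk=0 w1=0 w2=1
t4.Δ1 w0=1 clk=1 w1=0 w2=1
t4.Δ2 w0=1 clk=1 w1=1 w2=0
t5.Δ0 w0=1 clk=1 w1=1 w2=0
t5.Δ1 w0=1 clk=0 w1=1 w2=0
t6.Δ0 w0=1 clk=0 w1=1 w2=0
t6.Δ1 w0=1 clk=1 w1=1 w2=0
t6.Δ2 w0=1 clk=1 w1=0 w2=1
t7.Δ0 w0=1 clk=1 w1=0 w2=1
t7.Δ1 w0=1 clk=0 w1=0 w2=1
t8.Δ0 w0=1 clk=0 w1=0 w2=1
t8.Δ1 w0=1 clk=1 w1=0 w2=1
t8.Δ2 w0=1 clk=1 w1=1 w2=0
t9.Δ0 w0=1 clk=1 w1=1 w2=0
t9.Δ1 w0=1 clk=0 w1=1 w2=0
t10.Δ0 w0=1 clk=0 w1=1 w2=0
t10.Δ1 w0=1 clk=1 w1=1 w2=0
t10.Δ2 w0=1 clk=1 w1=0 w2=1
t11.Δ0 w0=1 clk=1 w1=0 w2=1
t11.Δ1 w0=1 clk=0 w1=0 w2=1
t12.Δ0 w0=1 clk=0 w1=0 w2=1
t12.Δ1 w0=1 clk=1 w1=0 w2=1
t12.Δ2 w0=1 clk=1 w1=1 w2=0
t13.Δ0 w0=1 clk=1 w1=1 w2=0
t13.Δ1 w0=1 clk=0 w1=1 w2=0
t14.Δ0 w0=1 clk=0 w1=1 w2=0
t14.Δ1 w0=1 clk=1 w1=1 w2=0
t14.Δ2 w0=1 clk=1 w1=0 w2=1
t15.Δ0 w0=1 clk=1 w1=0 w2=1
t15.Δ1 w0=1 clk=0 w1=0 w2=1
t16.Δ0 w0=1 clk=0 w1=0 w2=1
t16.Δ1 w0=1 clk=1 w1=0 w2=1
t16.Δ2 w0=1 clk=1 w1=1 w2=0

2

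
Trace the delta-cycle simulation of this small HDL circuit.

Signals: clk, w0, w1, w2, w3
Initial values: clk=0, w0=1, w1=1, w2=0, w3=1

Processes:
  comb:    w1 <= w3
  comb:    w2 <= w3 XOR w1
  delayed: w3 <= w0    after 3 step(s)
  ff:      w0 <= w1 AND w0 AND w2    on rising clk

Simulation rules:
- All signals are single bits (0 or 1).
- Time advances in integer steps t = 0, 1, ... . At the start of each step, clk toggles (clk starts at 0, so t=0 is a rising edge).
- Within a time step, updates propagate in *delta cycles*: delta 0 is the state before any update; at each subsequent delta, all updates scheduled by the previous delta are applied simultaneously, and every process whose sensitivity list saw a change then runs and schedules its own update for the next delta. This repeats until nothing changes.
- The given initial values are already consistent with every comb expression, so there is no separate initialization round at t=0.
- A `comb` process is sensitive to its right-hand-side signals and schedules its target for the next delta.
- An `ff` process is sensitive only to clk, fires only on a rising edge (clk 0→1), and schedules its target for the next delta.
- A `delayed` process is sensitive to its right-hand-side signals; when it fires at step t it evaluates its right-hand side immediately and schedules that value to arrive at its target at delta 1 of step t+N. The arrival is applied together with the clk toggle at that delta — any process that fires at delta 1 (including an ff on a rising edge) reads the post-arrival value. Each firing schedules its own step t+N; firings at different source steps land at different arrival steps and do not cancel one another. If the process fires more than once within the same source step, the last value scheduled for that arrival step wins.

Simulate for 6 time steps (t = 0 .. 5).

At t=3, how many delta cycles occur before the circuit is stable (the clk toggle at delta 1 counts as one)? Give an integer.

t0.Δ0 w0=1 w1=1 w2=0 w3=1 clk=0
t0.Δ1 w0=1 w1=1 w2=0 w3=1 clk=1
t0.Δ2 w0=0 w1=1 w2=0 w3=1 clk=1
t1.Δ0 w0=0 w1=1 w2=0 w3=1 clk=1
t1.Δ1 w0=0 w1=1 w2=0 w3=1 clk=0
t2.Δ0 w0=0 w1=1 w2=0 w3=1 clk=0
t2.Δ1 w0=0 w1=1 w2=0 w3=1 clk=1
t3.Δ0 w0=0 w1=1 w2=0 w3=1 clk=1
t3.Δ1 w0=0 w1=1 w2=0 w3=0 clk=0
t3.Δ2 w0=0 w1=0 w2=1 w3=0 clk=0
t3.Δ3 w0=0 w1=0 w2=0 w3=0 clk=0
t4.Δ0 w0=0 w1=0 w2=0 w3=0 clk=0
t4.Δ1 w0=0 w1=0 w2=0 w3=0 clk=1
t5.Δ0 w0=0 w1=0 w2=0 w3=0 clk=1
t5.Δ1 w0=0 w1=0 w2=0 w3=0 clk=0

3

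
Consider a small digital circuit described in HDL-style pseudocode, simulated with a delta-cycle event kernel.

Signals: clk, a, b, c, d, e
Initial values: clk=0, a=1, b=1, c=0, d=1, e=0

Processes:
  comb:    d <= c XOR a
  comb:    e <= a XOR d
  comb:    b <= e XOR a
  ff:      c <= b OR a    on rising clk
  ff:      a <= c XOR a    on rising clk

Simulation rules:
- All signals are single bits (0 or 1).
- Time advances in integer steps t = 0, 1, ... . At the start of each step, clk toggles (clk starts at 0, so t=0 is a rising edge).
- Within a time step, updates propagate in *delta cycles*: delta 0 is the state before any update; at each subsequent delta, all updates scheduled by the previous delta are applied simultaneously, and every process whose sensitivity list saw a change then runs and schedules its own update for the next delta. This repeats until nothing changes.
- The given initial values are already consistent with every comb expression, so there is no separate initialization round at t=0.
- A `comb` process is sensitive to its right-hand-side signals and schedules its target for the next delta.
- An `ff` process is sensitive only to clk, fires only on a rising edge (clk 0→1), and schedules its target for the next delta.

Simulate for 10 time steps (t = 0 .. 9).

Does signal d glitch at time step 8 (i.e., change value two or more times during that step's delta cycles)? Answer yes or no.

t0.Δ0 clk=0 c=0 a=1 e=0 d=1 b=1
t0.Δ1 clk=1 c=0 a=1 e=0 d=1 b=1
t0.Δ2 clk=1 c=1 a=1 e=0 d=1 b=1
t0.Δ3 clk=1 c=1 a=1 e=0 d=0 b=1
t0.Δ4 clk=1 c=1 a=1 e=1 d=0 b=1
t0.Δ5 clk=1 c=1 a=1 e=1 d=0 b=0
t1.Δ0 clk=1 c=1 a=1 e=1 d=0 b=0
t1.Δ1 clk=0 c=1 a=1 e=1 d=0 b=0
t2.Δ0 clk=0 c=1 a=1 e=1 d=0 b=0
t2.Δ1 clk=1 c=1 a=1 e=1 d=0 b=0
t2.Δ2 clk=1 c=1 a=0 e=1 d=0 b=0
t2.Δ3 clk=1 c=1 a=0 e=0 d=1 b=1
t2.Δ4 clk=1 c=1 a=0 e=1 d=1 b=0
t2.Δ5 clk=1 c=1 a=0 e=1 d=1 b=1
t3.Δ0 clk=1 c=1 a=0 e=1 d=1 b=1
t3.Δ1 clk=0 c=1 a=0 e=1 d=1 b=1
t4.Δ0 clk=0 c=1 a=0 e=1 d=1 b=1
t4.Δ1 clk=1 c=1 a=0 e=1 d=1 b=1
t4.Δ2 clk=1 c=1 a=1 e=1 d=1 b=1
t4.Δ3 clk=1 c=1 a=1 e=0 d=0 b=0
t4.Δ4 clk=1 c=1 a=1 e=1 d=0 b=1
t4.Δ5 clk=1 c=1 a=1 e=1 d=0 b=0
t5.Δ0 clk=1 c=1 a=1 e=1 d=0 b=0
t5.Δ1 clk=0 c=1 a=1 e=1 d=0 b=0
t6.Δ0 clk=0 c=1 a=1 e=1 d=0 b=0
t6.Δ1 clk=1 c=1 a=1 e=1 d=0 b=0
t6.Δ2 clk=1 c=1 a=0 e=1 d=0 b=0
t6.Δ3 clk=1 c=1 a=0 e=0 d=1 b=1
t6.Δ4 clk=1 c=1 a=0 e=1 d=1 b=0
t6.Δ5 clk=1 c=1 a=0 e=1 d=1 b=1
t7.Δ0 clk=1 c=1 a=0 e=1 d=1 b=1
t7.Δ1 clk=0 c=1 a=0 e=1 d=1 b=1
t8.Δ0 clk=0 c=1 a=0 e=1 d=1 b=1
t8.Δ1 clk=1 c=1 a=0 e=1 d=1 b=1
t8.Δ2 clk=1 c=1 a=1 e=1 d=1 b=1
t8.Δ3 clk=1 c=1 a=1 e=0 d=0 b=0
t8.Δ4 clk=1 c=1 a=1 e=1 d=0 b=1
t8.Δ5 clk=1 c=1 a=1 e=1 d=0 b=0
t9.Δ0 clk=1 c=1 a=1 e=1 d=0 b=0
t9.Δ1 clk=0 c=1 a=1 e=1 d=0 b=0

no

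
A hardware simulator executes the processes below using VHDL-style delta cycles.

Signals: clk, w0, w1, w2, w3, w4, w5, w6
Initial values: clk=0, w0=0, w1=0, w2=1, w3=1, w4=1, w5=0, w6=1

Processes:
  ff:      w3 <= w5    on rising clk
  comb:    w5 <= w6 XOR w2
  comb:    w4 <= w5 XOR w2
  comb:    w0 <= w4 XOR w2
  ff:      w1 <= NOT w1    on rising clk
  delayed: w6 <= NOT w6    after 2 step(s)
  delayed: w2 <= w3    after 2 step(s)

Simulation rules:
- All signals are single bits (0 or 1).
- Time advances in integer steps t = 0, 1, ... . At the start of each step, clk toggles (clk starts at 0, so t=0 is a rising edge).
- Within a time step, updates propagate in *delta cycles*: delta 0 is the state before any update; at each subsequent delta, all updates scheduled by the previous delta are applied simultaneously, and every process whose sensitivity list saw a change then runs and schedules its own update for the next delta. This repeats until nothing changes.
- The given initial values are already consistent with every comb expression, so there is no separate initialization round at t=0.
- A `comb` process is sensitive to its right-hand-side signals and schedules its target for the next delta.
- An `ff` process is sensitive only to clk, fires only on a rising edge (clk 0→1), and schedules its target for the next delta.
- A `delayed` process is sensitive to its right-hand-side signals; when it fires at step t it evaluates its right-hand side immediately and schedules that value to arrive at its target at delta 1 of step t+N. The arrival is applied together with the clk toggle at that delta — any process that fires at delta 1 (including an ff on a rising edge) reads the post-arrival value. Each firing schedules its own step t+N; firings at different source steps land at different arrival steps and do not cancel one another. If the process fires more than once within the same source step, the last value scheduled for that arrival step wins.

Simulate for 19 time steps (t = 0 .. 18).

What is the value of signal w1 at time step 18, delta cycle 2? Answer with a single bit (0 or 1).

t=0 Δ0: w5=0 w3=1 w2=1 w6=1 w4=1 w1=0 clk=0 w0=0
  Δ1: clk:0→1
  Δ2: w3:1→0, w1:0→1
  (2Δ to stable)
t=1 Δ0: w5=0 w3=0 w2=1 w6=1 w4=1 w1=1 clk=1 w0=0
  Δ1: clk:1→0
  (1Δ to stable)
t=2 Δ0: w5=0 w3=0 w2=1 w6=1 w4=1 w1=1 clk=0 w0=0
  Δ1: w2:1→0, clk:0→1
  Δ2: w5:0→1, w4:1→0, w1:1→0, w0:0→1
  Δ3: w4:0→1, w0:1→0
  Δ4: w0:0→1
  (4Δ to stable)
t=3 Δ0: w5=1 w3=0 w2=0 w6=1 w4=1 w1=0 clk=1 w0=1
  Δ1: clk:1→0
  (1Δ to stable)
t=4 Δ0: w5=1 w3=0 w2=0 w6=1 w4=1 w1=0 clk=0 w0=1
  Δ1: clk:0→1
  Δ2: w3:0→1, w1:0→1
  (2Δ to stable)
t=5 Δ0: w5=1 w3=1 w2=0 w6=1 w4=1 w1=1 clk=1 w0=1
  Δ1: clk:1→0
  (1Δ to stable)
t=6 Δ0: w5=1 w3=1 w2=0 w6=1 w4=1 w1=1 clk=0 w0=1
  Δ1: w2:0→1, clk:0→1
  Δ2: w5:1→0, w4:1→0, w1:1→0, w0:1→0
  Δ3: w4:0→1, w0:0→1
  Δ4: w0:1→0
  (4Δ to stable)
t=7 Δ0: w5=0 w3=1 w2=1 w6=1 w4=1 w1=0 clk=1 w0=0
  Δ1: clk:1→0
  (1Δ to stable)
t=8 Δ0: w5=0 w3=1 w2=1 w6=1 w4=1 w1=0 clk=0 w0=0
  Δ1: clk:0→1
  Δ2: w3:1→0, w1:0→1
  (2Δ to stable)
t=9 Δ0: w5=0 w3=0 w2=1 w6=1 w4=1 w1=1 clk=1 w0=0
  Δ1: clk:1→0
  (1Δ to stable)
t=10 Δ0: w5=0 w3=0 w2=1 w6=1 w4=1 w1=1 clk=0 w0=0
  Δ1: w2:1→0, clk:0→1
  Δ2: w5:0→1, w4:1→0, w1:1→0, w0:0→1
  Δ3: w4:0→1, w0:1→0
  Δ4: w0:0→1
  (4Δ to stable)
t=11 Δ0: w5=1 w3=0 w2=0 w6=1 w4=1 w1=0 clk=1 w0=1
  Δ1: clk:1→0
  (1Δ to stable)
t=12 Δ0: w5=1 w3=0 w2=0 w6=1 w4=1 w1=0 clk=0 w0=1
  Δ1: clk:0→1
  Δ2: w3:0→1, w1:0→1
  (2Δ to stable)
t=13 Δ0: w5=1 w3=1 w2=0 w6=1 w4=1 w1=1 clk=1 w0=1
  Δ1: clk:1→0
  (1Δ to stable)
t=14 Δ0: w5=1 w3=1 w2=0 w6=1 w4=1 w1=1 clk=0 w0=1
  Δ1: w2:0→1, clk:0→1
  Δ2: w5:1→0, w4:1→0, w1:1→0, w0:1→0
  Δ3: w4:0→1, w0:0→1
  Δ4: w0:1→0
  (4Δ to stable)
t=15 Δ0: w5=0 w3=1 w2=1 w6=1 w4=1 w1=0 clk=1 w0=0
  Δ1: clk:1→0
  (1Δ to stable)
t=16 Δ0: w5=0 w3=1 w2=1 w6=1 w4=1 w1=0 clk=0 w0=0
  Δ1: clk:0→1
  Δ2: w3:1→0, w1:0→1
  (2Δ to stable)
t=17 Δ0: w5=0 w3=0 w2=1 w6=1 w4=1 w1=1 clk=1 w0=0
  Δ1: clk:1→0
  (1Δ to stable)
t=18 Δ0: w5=0 w3=0 w2=1 w6=1 w4=1 w1=1 clk=0 w0=0
  Δ1: w2:1→0, clk:0→1
  Δ2: w5:0→1, w4:1→0, w1:1→0, w0:0→1
  Δ3: w4:0→1, w0:1→0
  Δ4: w0:0→1
  (4Δ to stable)

0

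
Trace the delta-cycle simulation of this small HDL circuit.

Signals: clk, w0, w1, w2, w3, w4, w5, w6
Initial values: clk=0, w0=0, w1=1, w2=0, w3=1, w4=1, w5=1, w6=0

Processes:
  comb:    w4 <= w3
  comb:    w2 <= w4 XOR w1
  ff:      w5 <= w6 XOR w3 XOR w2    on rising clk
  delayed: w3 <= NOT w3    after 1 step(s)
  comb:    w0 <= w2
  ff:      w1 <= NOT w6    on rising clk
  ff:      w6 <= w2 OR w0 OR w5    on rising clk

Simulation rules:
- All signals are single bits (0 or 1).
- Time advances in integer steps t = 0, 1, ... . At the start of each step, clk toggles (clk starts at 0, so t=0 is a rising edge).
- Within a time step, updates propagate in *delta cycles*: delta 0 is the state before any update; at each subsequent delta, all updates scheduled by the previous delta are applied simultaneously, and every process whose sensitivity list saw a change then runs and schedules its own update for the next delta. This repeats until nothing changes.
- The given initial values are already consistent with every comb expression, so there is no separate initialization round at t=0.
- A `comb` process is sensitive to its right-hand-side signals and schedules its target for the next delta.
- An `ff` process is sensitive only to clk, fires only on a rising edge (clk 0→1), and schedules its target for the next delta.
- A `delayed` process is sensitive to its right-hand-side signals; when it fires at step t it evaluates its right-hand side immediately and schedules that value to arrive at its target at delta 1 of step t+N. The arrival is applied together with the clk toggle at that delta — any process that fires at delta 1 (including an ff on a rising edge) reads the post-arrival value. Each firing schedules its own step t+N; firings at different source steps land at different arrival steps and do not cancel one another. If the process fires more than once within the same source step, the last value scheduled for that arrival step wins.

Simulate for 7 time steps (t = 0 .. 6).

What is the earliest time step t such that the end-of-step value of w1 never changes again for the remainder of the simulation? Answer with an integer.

2

t=0 Δ0: w0=0 w1=1 w6=0 clk=0 w5=1 w4=1 w3=1 w2=0
  Δ1: clk:0→1
  Δ2: w6:0→1
  (2Δ to stable)
t=1 Δ0: w0=0 w1=1 w6=1 clk=1 w5=1 w4=1 w3=1 w2=0
  Δ1: clk:1→0
  (1Δ to stable)
t=2 Δ0: w0=0 w1=1 w6=1 clk=0 w5=1 w4=1 w3=1 w2=0
  Δ1: clk:0→1
  Δ2: w1:1→0, w5:1→0
  Δ3: w2:0→1
  Δ4: w0:0→1
  (4Δ to stable)
t=3 Δ0: w0=1 w1=0 w6=1 clk=1 w5=0 w4=1 w3=1 w2=1
  Δ1: clk:1→0
  (1Δ to stable)
t=4 Δ0: w0=1 w1=0 w6=1 clk=0 w5=0 w4=1 w3=1 w2=1
  Δ1: clk:0→1
  Δ2: w5:0→1
  (2Δ to stable)
t=5 Δ0: w0=1 w1=0 w6=1 clk=1 w5=1 w4=1 w3=1 w2=1
  Δ1: clk:1→0
  (1Δ to stable)
t=6 Δ0: w0=1 w1=0 w6=1 clk=0 w5=1 w4=1 w3=1 w2=1
  Δ1: clk:0→1
  (1Δ to stable)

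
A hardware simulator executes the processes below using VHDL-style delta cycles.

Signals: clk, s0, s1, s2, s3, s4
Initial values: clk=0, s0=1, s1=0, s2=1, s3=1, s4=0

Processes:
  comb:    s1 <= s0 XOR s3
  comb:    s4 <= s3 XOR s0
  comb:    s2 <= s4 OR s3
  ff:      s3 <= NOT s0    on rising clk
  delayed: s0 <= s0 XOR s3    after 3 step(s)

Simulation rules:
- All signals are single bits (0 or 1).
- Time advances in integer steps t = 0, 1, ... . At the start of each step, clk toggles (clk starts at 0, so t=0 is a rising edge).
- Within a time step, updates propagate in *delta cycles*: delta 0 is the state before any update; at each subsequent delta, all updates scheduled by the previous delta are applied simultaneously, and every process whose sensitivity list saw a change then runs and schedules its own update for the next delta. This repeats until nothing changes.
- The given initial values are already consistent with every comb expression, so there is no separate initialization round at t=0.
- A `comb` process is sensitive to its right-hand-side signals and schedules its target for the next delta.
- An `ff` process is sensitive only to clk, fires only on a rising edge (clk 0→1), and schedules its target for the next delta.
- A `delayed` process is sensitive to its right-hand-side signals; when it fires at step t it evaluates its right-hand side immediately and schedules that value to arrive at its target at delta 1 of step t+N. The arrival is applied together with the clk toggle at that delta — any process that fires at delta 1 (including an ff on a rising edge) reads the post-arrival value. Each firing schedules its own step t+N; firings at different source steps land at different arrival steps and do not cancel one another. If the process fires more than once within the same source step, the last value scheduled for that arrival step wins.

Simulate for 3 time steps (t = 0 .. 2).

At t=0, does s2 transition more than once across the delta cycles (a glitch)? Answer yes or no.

[bits: s3,s4,s1,s0,s2,clk]
t=0: Δ0=100110 Δ1=100111 Δ2=000111 Δ3=011101 Δ4=011111 | 4Δ
t=1: Δ0=011111 Δ1=011110 | 1Δ
t=2: Δ0=011110 Δ1=011111 | 1Δ

yes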